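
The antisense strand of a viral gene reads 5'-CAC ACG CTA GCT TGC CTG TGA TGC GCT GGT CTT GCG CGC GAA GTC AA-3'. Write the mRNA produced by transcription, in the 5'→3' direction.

5'-UUGACUUCGCGCGCAAGACCAGCGCAUCACAGGCAAGCUAGCGUGUG-3'

RNA polymerase reads the template 3'→5' and synthesizes mRNA 5'→3' by base-pairing (A→U, T→A, G↔C). The complement of the template is GTGTGCGATCGAACGGACACTACGCGACCAGAACGCGCGCTTCAGTT; antiparallel, so 5'→3' the coding strand is TTGACTTCGCGCGCAAGACCAGCGCATCACAGGCAAGCTAGCGTGTG. Replace T with U for the mRNA.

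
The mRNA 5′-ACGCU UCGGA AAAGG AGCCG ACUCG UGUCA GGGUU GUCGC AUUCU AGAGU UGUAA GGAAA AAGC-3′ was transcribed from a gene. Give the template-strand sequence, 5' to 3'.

5'-GCTTTTTCCTTACAACTCTAGAATGCGACAACCCTGACACGAGTCGGCTCCTTTTCCGAAGCGT-3'

Replace U with T to get the coding DNA strand: ACGCTTCGGAAAAGGAGCCGACTCGTGTCAGGGTTGTCGCATTCTAGAGTTGTAAGGAAAAAGC. The template strand is its reverse complement (complement TGCGAAGCCTTTTCCTCGGCTGAGCACAGTCCCAACAGCGTAAGATCTCAACATTCCTTTTTCG, then reverse).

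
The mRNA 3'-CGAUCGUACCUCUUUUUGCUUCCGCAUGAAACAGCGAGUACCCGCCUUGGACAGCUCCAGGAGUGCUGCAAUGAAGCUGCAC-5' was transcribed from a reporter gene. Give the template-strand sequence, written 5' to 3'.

Written 5'→3' the mRNA is CACGUCGAAGUAACGUCGUGAGGACCUCGACAGGUUCCGCCCAUGAGCGACAAAGUACGCCUUCGUUUUUCUCCAUGCUAGC, so the coding DNA strand is CACGTCGAAGTAACGTCGTGAGGACCTCGACAGGTTCCGCCCATGAGCGACAAAGTACGCCTTCGTTTTTCTCCATGCTAGC. The template is its reverse complement.

5′-GCTAGCATGGAGAAAAACGAAGGCGTACTTTGTCGCTCATGGGCGGAACCTGTCGAGGTCCTCACGACGTTACTTCGACGTG-3′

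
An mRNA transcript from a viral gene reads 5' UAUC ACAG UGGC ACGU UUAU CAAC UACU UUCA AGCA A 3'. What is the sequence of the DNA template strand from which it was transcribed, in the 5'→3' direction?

Replace U with T to get the coding DNA strand: TATCACAGTGGCACGTTTATCAACTACTTTCAAGCAA. The template strand is its reverse complement (complement ATAGTGTCACCGTGCAAATAGTTGATGAAAGTTCGTT, then reverse).

5'-TTGCTTGAAAGTAGTTGATAAACGTGCCACTGTGATA-3'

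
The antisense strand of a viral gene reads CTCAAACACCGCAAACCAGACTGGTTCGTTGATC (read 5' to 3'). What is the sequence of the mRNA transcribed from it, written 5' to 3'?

5'-GAUCAACGAACCAGUCUGGUUUGCGGUGUUUGAG-3'

RNA polymerase reads the template 3'→5' and synthesizes mRNA 5'→3' by base-pairing (A→U, T→A, G↔C). The complement of the template is GAGTTTGTGGCGTTTGGTCTGACCAAGCAACTAG; antiparallel, so 5'→3' the coding strand is GATCAACGAACCAGTCTGGTTTGCGGTGTTTGAG. Replace T with U for the mRNA.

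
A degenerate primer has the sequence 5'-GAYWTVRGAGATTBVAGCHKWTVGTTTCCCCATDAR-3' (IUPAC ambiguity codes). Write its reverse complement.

Standard pairs A↔T, G↔C; ambiguity codes pair R↔Y, K↔M, W↔W, B↔V, D↔H. Complement (CTRWABYCTCTAAVBTCGDMWABCAAAGGGGTAHTY), then reverse for 5'→3'.

5'-YTHATGGGGAAACBAWMDGCTBVAATCTCYBAWRTC-3'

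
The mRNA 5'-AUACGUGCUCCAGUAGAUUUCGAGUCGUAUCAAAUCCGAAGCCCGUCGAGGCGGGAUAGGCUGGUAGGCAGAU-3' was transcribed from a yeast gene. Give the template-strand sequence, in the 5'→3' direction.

5'-ATCTGCCTACCAGCCTATCCCGCCTCGACGGGCTTCGGATTTGATACGACTCGAAATCTACTGGAGCACGTAT-3'

Replace U with T to get the coding DNA strand: ATACGTGCTCCAGTAGATTTCGAGTCGTATCAAATCCGAAGCCCGTCGAGGCGGGATAGGCTGGTAGGCAGAT. The template strand is its reverse complement (complement TATGCACGAGGTCATCTAAAGCTCAGCATAGTTTAGGCTTCGGGCAGCTCCGCCCTATCCGACCATCCGTCTA, then reverse).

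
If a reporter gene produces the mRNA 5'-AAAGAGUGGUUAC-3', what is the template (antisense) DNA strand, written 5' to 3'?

Replace U with T to get the coding DNA strand: AAAGAGTGGTTAC. The template strand is its reverse complement (complement TTTCTCACCAATG, then reverse).

5'-GTAACCACTCTTT-3'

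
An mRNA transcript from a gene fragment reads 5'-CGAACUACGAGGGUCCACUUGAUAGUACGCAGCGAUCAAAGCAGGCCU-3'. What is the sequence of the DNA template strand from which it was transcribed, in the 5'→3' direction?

5'-AGGCCTGCTTTGATCGCTGCGTACTATCAAGTGGACCCTCGTAGTTCG-3'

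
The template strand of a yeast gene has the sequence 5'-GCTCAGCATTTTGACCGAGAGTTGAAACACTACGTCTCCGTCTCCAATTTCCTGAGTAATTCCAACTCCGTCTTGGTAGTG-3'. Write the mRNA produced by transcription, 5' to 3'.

5'-CACUACCAAGACGGAGUUGGAAUUACUCAGGAAAUUGGAGACGGAGACGUAGUGUUUCAACUCUCGGUCAAAAUGCUGAGC-3'

The mRNA has the sequence of the coding strand (reverse complement of the template) with T→U. Reverse complement of GCTCAGCATTTTGACCGAGAGTTGAAACACTACGTCTCCGTCTCCAATTTCCTGAGTAATTCCAACTCCGTCTTGGTAGTG is CACTACCAAGACGGAGTTGGAATTACTCAGGAAATTGGAGACGGAGACGTAGTGTTTCAACTCTCGGTCAAAATGCTGAGC; then T→U.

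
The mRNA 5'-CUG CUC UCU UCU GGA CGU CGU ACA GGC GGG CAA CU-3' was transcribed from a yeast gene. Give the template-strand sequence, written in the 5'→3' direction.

Replace U with T to get the coding DNA strand: CTGCTCTCTTCTGGACGTCGTACAGGCGGGCAACT. The template strand is its reverse complement (complement GACGAGAGAAGACCTGCAGCATGTCCGCCCGTTGA, then reverse).

5'-AGTTGCCCGCCTGTACGACGTCCAGAAGAGAGCAG-3'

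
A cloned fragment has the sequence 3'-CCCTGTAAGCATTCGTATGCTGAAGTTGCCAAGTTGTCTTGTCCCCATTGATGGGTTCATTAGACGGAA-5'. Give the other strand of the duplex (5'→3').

The strand is given 3'→5', so its complement runs 5'→3' in the same left-to-right order: pair each base A↔T, G↔C.

5'-GGGACATTCGTAAGCATACGACTTCAACGGTTCAACAGAACAGGGGTAACTACCCAAGTAATCTGCCTT-3'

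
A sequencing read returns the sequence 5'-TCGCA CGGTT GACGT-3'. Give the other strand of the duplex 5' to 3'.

5'-ACGTCAACCGTGCGA-3'

Pairing A↔T and G↔C gives AGCGTGCCAACTGCA, running 3'→5'. Reverse for the 5'→3' convention.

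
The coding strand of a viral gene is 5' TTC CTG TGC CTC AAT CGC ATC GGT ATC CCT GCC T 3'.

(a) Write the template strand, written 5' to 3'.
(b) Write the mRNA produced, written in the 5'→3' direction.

(a) The template strand is the reverse complement of the coding strand: complement AAGGACACGGAGTTAGCGTAGCCATAGGGACGGA, then reverse.
(b) mRNA matches the coding strand with T→U.

(a) 5′-AGGCAGGGATACCGATGCGATTGAGGCACAGGAA-3′
(b) 5'-UUCCUGUGCCUCAAUCGCAUCGGUAUCCCUGCCU-3'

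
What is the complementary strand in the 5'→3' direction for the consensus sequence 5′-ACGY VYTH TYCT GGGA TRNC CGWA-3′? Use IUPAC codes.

Standard pairs A↔T, G↔C; ambiguity codes pair R↔Y, W↔W, H↔D, V↔B, N↔N. Complement (TGCRBRADARGACCCTAYNGGCWT), then reverse for 5'→3'.

5′-TWCGGNYATCCCAGRADARBRCGT-3′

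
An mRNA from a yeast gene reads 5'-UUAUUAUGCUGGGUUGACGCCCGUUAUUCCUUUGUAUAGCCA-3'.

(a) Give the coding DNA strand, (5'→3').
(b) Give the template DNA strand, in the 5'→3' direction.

(a) 5'-TTATTATGCTGGGTTGACGCCCGTTATTCCTTTGTATAGCCA-3'
(b) 5′-TGGCTATACAAAGGAATAACGGGCGTCAACCCAGCATAATAA-3′

(a) The coding strand matches the mRNA with U→T.
(b) The template strand is the reverse complement of the coding strand.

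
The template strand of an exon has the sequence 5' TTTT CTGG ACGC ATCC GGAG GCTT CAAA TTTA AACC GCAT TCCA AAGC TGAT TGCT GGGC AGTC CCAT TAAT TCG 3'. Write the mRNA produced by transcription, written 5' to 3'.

The mRNA has the sequence of the coding strand (reverse complement of the template) with T→U. Reverse complement of TTTTCTGGACGCATCCGGAGGCTTCAAATTTAAACCGCATTCCAAAGCTGATTGCTGGGCAGTCCCATTAATTCG is CGAATTAATGGGACTGCCCAGCAATCAGCTTTGGAATGCGGTTTAAATTTGAAGCCTCCGGATGCGTCCAGAAAA; then T→U.

5'-CGAAUUAAUGGGACUGCCCAGCAAUCAGCUUUGGAAUGCGGUUUAAAUUUGAAGCCUCCGGAUGCGUCCAGAAAA-3'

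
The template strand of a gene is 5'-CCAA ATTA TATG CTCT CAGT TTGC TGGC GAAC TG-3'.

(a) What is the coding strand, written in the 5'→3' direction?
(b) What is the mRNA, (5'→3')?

(a) The coding strand is the reverse complement of the template: complement GGTTTAATATACGAGAGTCAAACGACCGCTTGAC, then reverse.
(b) mRNA has the coding-strand sequence with T→U.

(a) 5'-CAGTTCGCCAGCAAACTGAGAGCATATAATTTGG-3'
(b) 5'-CAGUUCGCCAGCAAACUGAGAGCAUAUAAUUUGG-3'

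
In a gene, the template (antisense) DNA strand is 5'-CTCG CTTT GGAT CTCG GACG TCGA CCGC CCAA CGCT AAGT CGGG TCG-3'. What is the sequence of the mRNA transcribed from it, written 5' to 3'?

5'-CGACCCGACUUAGCGUUGGGCGGUCGACGUCCGAGAUCCAAAGCGAG-3'

The mRNA has the sequence of the coding strand (reverse complement of the template) with T→U. Reverse complement of CTCGCTTTGGATCTCGGACGTCGACCGCCCAACGCTAAGTCGGGTCG is CGACCCGACTTAGCGTTGGGCGGTCGACGTCCGAGATCCAAAGCGAG; then T→U.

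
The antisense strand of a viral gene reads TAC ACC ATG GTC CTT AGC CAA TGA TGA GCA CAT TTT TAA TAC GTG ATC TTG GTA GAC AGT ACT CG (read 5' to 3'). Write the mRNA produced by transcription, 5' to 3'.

5'-CGAGUACUGUCUACCAAGAUCACGUAUUAAAAAUGUGCUCAUCAUUGGCUAAGGACCAUGGUGUA-3'

The mRNA has the sequence of the coding strand (reverse complement of the template) with T→U. Reverse complement of TACACCATGGTCCTTAGCCAATGATGAGCACATTTTTAATACGTGATCTTGGTAGACAGTACTCG is CGAGTACTGTCTACCAAGATCACGTATTAAAAATGTGCTCATCATTGGCTAAGGACCATGGTGTA; then T→U.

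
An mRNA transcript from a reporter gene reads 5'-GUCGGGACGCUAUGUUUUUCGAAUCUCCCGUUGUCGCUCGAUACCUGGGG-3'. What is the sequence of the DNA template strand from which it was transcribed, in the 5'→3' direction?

5'-CCCCAGGTATCGAGCGACAACGGGAGATTCGAAAAACATAGCGTCCCGAC-3'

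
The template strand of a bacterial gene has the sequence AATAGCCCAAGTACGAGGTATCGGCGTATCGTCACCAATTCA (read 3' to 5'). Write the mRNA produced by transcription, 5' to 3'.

5'-UUAUCGGGUUCAUGCUCCAUAGCCGCAUAGCAGUGGUUAAGU-3'

Reading the template 3'→5' as shown, RNA polymerase pairs each base (A→U, T→A, G↔C) to build mRNA 5'→3' directly.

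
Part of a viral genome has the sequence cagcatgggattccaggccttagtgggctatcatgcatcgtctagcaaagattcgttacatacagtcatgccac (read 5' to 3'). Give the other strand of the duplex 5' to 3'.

5′-GTGGCATGACTGTATGTAACGAATCTTTGCTAGACGATGCATGATAGCCCACTAAGGCCTGGAATCCCATGCTG-3′

Pairing A↔T and G↔C gives GTCGTACCCTAAGGTCCGGAATCACCCGATAGTACGTAGCAGATCGTTTCTAAGCAATGTATGTCAGTACGGTG, running 3'→5'. Reverse for the 5'→3' convention.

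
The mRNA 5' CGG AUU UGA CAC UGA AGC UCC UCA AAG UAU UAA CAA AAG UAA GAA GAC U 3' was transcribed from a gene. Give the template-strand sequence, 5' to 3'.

Replace U with T to get the coding DNA strand: CGGATTTGACACTGAAGCTCCTCAAAGTATTAACAAAAGTAAGAAGACT. The template strand is its reverse complement (complement GCCTAAACTGTGACTTCGAGGAGTTTCATAATTGTTTTCATTCTTCTGA, then reverse).

5'-AGTCTTCTTACTTTTGTTAATACTTTGAGGAGCTTCAGTGTCAAATCCG-3'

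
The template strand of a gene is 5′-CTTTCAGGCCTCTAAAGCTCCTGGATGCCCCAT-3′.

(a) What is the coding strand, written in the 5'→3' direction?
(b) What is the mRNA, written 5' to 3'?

(a) 5'-ATGGGGCATCCAGGAGCTTTAGAGGCCTGAAAG-3'
(b) 5'-AUGGGGCAUCCAGGAGCUUUAGAGGCCUGAAAG-3'

(a) The coding strand is the reverse complement of the template: complement GAAAGTCCGGAGATTTCGAGGACCTACGGGGTA, then reverse.
(b) mRNA has the coding-strand sequence with T→U.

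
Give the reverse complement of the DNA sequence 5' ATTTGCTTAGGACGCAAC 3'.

5'-GTTGCGTCCTAAGCAAAT-3'

Reading the sequence 3'→5' and pairing each base (A↔T, G↔C) gives the reverse complement directly.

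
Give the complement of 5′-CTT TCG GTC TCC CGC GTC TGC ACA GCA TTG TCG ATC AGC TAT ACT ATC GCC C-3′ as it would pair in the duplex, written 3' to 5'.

3'-GAAAGCCAGAGGGCGCAGACGTGTCGTAACAGCTAGTCGATATGATAGCGGG-5'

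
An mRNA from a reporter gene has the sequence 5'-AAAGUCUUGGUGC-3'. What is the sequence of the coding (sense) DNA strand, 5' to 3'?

The coding DNA strand has the same 5'→3' sequence as the mRNA with U replaced by T.

5'-AAAGTCTTGGTGC-3'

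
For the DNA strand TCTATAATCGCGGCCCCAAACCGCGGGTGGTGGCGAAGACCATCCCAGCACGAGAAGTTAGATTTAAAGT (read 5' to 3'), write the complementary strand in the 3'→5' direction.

Base-pairing A↔T, G↔C gives the complement. The complementary strand is antiparallel, so paired with a 5'→3' strand it runs 3'→5'.

3'-AGATATTAGCGCCGGGGTTTGGCGCCCACCACCGCTTCTGGTAGGGTCGTGCTCTTCAATCTAAATTTCA-5'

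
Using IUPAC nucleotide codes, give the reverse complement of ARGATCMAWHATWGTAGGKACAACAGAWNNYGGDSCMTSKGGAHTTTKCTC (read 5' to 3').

Standard pairs A↔T, G↔C; ambiguity codes pair R↔Y, M↔K, W↔W, S↔S, D↔H, N↔N. Complement (TYCTAGKTWDTAWCATCCMTGTTGTCTWNNRCCHSGKASMCCTDAAAMGAG), then reverse for 5'→3'.

5'-GAGMAAADTCCMSAKGSHCCRNNWTCTGTTGTMCCTACWATDWTKGATCYT-3'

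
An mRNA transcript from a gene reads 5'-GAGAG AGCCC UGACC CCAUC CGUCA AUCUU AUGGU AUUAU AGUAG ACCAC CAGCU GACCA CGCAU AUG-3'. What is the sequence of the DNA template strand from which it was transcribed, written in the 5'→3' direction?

5'-CATATGCGTGGTCAGCTGGTGGTCTACTATAATACCATAAGATTGACGGATGGGGTCAGGGCTCTCTC-3'

Replace U with T to get the coding DNA strand: GAGAGAGCCCTGACCCCATCCGTCAATCTTATGGTATTATAGTAGACCACCAGCTGACCACGCATATG. The template strand is its reverse complement (complement CTCTCTCGGGACTGGGGTAGGCAGTTAGAATACCATAATATCATCTGGTGGTCGACTGGTGCGTATAC, then reverse).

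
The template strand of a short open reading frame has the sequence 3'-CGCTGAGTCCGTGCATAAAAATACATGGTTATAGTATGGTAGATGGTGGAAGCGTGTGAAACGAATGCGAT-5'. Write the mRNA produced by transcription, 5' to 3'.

5'-GCGACUCAGGCACGUAUUUUUAUGUACCAAUAUCAUACCAUCUACCACCUUCGCACACUUUGCUUACGCUA-3'

Reading the template 3'→5' as shown, RNA polymerase pairs each base (A→U, T→A, G↔C) to build mRNA 5'→3' directly.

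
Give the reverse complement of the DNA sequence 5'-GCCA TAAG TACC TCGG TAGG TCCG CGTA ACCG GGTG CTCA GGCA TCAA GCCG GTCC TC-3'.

5'-GAGGACCGGCTTGATGCCTGAGCACCCGGTTACGCGGACCTACCGAGGTACTTATGGC-3'

Complement each base (A↔T, G↔C): CGGTATTCATGGAGCCATCCAGGCGCATTGGCCCACGAGTCCGTAGTTCGGCCAGGAG. Then reverse.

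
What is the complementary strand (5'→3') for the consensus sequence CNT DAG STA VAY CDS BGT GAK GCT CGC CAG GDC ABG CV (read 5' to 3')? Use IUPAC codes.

Standard pairs A↔T, G↔C; ambiguity codes pair Y↔R, K↔M, S↔S, B↔V, D↔H, N↔N. Complement (GNAHTCSATBTRGHSVCACTMCGAGCGGTCCHGTVCGB), then reverse for 5'→3'.

5'-BGCVTGHCCTGGCGAGCMTCACVSHGRTBTASCTHANG-3'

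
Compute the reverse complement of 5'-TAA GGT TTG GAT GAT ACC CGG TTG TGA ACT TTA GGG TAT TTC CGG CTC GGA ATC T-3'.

5'-AGATTCCGAGCCGGAAATACCCTAAAGTTCACAACCGGGTATCATCCAAACCTTA-3'

Complement each base (A↔T, G↔C): ATTCCAAACCTACTATGGGCCAACACTTGAAATCCCATAAAGGCCGAGCCTTAGA. Then reverse.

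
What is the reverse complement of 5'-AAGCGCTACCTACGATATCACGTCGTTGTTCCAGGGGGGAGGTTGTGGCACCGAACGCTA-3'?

Complement each base (A↔T, G↔C): TTCGCGATGGATGCTATAGTGCAGCAACAAGGTCCCCCCTCCAACACCGTGGCTTGCGAT. Then reverse.

5′-TAGCGTTCGGTGCCACAACCTCCCCCCTGGAACAACGACGTGATATCGTAGGTAGCGCTT-3′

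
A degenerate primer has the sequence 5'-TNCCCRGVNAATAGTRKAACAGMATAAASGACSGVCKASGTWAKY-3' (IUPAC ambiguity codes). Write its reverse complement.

5'-RMTWACSTMGBCSGTCSTTTATKCTGTTMYACTATTNBCYGGGNA-3'

Standard pairs A↔T, G↔C; ambiguity codes pair R↔Y, M↔K, W↔W, S↔S, V↔B, N↔N. Complement (ANGGGYCBNTTATCAYMTTGTCKTATTTSCTGSCBGMTSCAWTMR), then reverse for 5'→3'.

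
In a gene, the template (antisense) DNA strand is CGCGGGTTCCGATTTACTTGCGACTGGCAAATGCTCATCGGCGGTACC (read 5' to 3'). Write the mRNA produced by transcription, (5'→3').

5′-GGUACCGCCGAUGAGCAUUUGCCAGUCGCAAGUAAAUCGGAACCCGCG-3′

RNA polymerase reads the template 3'→5' and synthesizes mRNA 5'→3' by base-pairing (A→U, T→A, G↔C). The complement of the template is GCGCCCAAGGCTAAATGAACGCTGACCGTTTACGAGTAGCCGCCATGG; antiparallel, so 5'→3' the coding strand is GGTACCGCCGATGAGCATTTGCCAGTCGCAAGTAAATCGGAACCCGCG. Replace T with U for the mRNA.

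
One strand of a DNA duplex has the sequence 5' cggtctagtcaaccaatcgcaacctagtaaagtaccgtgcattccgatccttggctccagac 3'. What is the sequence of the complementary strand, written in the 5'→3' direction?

5'-GTCTGGAGCCAAGGATCGGAATGCACGGTACTTTACTAGGTTGCGATTGGTTGACTAGACCG-3'

Pairing A↔T and G↔C gives GCCAGATCAGTTGGTTAGCGTTGGATCATTTCATGGCACGTAAGGCTAGGAACCGAGGTCTG, running 3'→5'. Reverse for the 5'→3' convention.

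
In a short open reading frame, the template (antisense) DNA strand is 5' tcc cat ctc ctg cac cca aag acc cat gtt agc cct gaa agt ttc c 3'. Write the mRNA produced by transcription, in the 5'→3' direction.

The mRNA has the sequence of the coding strand (reverse complement of the template) with T→U. Reverse complement of TCCCATCTCCTGCACCCAAAGACCCATGTTAGCCCTGAAAGTTTCC is GGAAACTTTCAGGGCTAACATGGGTCTTTGGGTGCAGGAGATGGGA; then T→U.

5'-GGAAACUUUCAGGGCUAACAUGGGUCUUUGGGUGCAGGAGAUGGGA-3'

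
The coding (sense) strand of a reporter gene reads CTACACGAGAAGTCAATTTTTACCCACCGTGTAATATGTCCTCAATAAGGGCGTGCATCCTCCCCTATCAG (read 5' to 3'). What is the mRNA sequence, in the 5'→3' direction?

5'-CUACACGAGAAGUCAAUUUUUACCCACCGUGUAAUAUGUCCUCAAUAAGGGCGUGCAUCCUCCCCUAUCAG-3'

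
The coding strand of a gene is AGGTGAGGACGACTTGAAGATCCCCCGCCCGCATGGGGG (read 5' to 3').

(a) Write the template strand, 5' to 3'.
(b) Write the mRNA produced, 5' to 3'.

(a) 5'-CCCCCATGCGGGCGGGGGATCTTCAAGTCGTCCTCACCT-3'
(b) 5'-AGGUGAGGACGACUUGAAGAUCCCCCGCCCGCAUGGGGG-3'

(a) The template strand is the reverse complement of the coding strand: complement TCCACTCCTGCTGAACTTCTAGGGGGCGGGCGTACCCCC, then reverse.
(b) mRNA matches the coding strand with T→U.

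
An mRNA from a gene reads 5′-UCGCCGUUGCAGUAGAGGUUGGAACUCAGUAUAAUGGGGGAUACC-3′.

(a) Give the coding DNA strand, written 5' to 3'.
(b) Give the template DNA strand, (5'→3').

(a) The coding strand matches the mRNA with U→T.
(b) The template strand is the reverse complement of the coding strand.

(a) 5'-TCGCCGTTGCAGTAGAGGTTGGAACTCAGTATAATGGGGGATACC-3'
(b) 5'-GGTATCCCCCATTATACTGAGTTCCAACCTCTACTGCAACGGCGA-3'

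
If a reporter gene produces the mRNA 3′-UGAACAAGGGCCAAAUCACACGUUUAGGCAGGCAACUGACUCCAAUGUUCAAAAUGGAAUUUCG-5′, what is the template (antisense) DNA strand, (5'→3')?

5'-ACTTGTTCCCGGTTTAGTGTGCAAATCCGTCCGTTGACTGAGGTTACAAGTTTTACCTTAAAGC-3'

Written 5'→3' the mRNA is GCUUUAAGGUAAAACUUGUAACCUCAGUCAACGGACGGAUUUGCACACUAAACCGGGAACAAGU, so the coding DNA strand is GCTTTAAGGTAAAACTTGTAACCTCAGTCAACGGACGGATTTGCACACTAAACCGGGAACAAGT. The template is its reverse complement.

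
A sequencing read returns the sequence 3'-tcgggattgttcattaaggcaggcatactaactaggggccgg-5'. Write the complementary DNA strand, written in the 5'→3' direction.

The strand is given 3'→5', so its complement runs 5'→3' in the same left-to-right order: pair each base A↔T, G↔C.

5′-AGCCCTAACAAGTAATTCCGTCCGTATGATTGATCCCCGGCC-3′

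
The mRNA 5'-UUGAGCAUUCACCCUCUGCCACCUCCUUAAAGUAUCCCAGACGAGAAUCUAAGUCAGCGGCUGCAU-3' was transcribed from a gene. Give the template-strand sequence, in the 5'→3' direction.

Replace U with T to get the coding DNA strand: TTGAGCATTCACCCTCTGCCACCTCCTTAAAGTATCCCAGACGAGAATCTAAGTCAGCGGCTGCAT. The template strand is its reverse complement (complement AACTCGTAAGTGGGAGACGGTGGAGGAATTTCATAGGGTCTGCTCTTAGATTCAGTCGCCGACGTA, then reverse).

5'-ATGCAGCCGCTGACTTAGATTCTCGTCTGGGATACTTTAAGGAGGTGGCAGAGGGTGAATGCTCAA-3'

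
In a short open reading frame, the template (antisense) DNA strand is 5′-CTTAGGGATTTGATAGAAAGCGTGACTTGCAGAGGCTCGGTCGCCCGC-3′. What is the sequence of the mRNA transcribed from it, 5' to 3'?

RNA polymerase reads the template 3'→5' and synthesizes mRNA 5'→3' by base-pairing (A→U, T→A, G↔C). The complement of the template is GAATCCCTAAACTATCTTTCGCACTGAACGTCTCCGAGCCAGCGGGCG; antiparallel, so 5'→3' the coding strand is GCGGGCGACCGAGCCTCTGCAAGTCACGCTTTCTATCAAATCCCTAAG. Replace T with U for the mRNA.

5'-GCGGGCGACCGAGCCUCUGCAAGUCACGCUUUCUAUCAAAUCCCUAAG-3'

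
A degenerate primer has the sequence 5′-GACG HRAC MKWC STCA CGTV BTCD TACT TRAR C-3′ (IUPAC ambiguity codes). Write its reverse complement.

5'-GYTYAAGTAHGAVBACGTGASGWMKGTYDCGTC-3'

Standard pairs A↔T, G↔C; ambiguity codes pair R↔Y, M↔K, W↔W, S↔S, B↔V, D↔H. Complement (CTGCDYTGKMWGSAGTGCABVAGHATGAAYTYG), then reverse for 5'→3'.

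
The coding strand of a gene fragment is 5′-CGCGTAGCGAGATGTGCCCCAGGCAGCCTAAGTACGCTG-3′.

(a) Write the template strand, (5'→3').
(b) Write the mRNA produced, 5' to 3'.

(a) The template strand is the reverse complement of the coding strand: complement GCGCATCGCTCTACACGGGGTCCGTCGGATTCATGCGAC, then reverse.
(b) mRNA matches the coding strand with T→U.

(a) 5'-CAGCGTACTTAGGCTGCCTGGGGCACATCTCGCTACGCG-3'
(b) 5'-CGCGUAGCGAGAUGUGCCCCAGGCAGCCUAAGUACGCUG-3'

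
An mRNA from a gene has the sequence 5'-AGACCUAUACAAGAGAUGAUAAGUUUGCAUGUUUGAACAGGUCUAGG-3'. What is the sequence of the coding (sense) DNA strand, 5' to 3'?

The coding DNA strand has the same 5'→3' sequence as the mRNA with U replaced by T.

5′-AGACCTATACAAGAGATGATAAGTTTGCATGTTTGAACAGGTCTAGG-3′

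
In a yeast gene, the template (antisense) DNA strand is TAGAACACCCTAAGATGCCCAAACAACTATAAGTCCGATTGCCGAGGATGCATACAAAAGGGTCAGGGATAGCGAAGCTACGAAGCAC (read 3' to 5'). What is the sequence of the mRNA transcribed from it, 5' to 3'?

5'-AUCUUGUGGGAUUCUACGGGUUUGUUGAUAUUCAGGCUAACGGCUCCUACGUAUGUUUUCCCAGUCCCUAUCGCUUCGAUGCUUCGUG-3'

Reading the template 3'→5' as shown, RNA polymerase pairs each base (A→U, T→A, G↔C) to build mRNA 5'→3' directly.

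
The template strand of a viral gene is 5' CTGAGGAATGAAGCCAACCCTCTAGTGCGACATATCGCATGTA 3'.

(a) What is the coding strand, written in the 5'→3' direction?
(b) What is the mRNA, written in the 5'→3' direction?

(a) The coding strand is the reverse complement of the template: complement GACTCCTTACTTCGGTTGGGAGATCACGCTGTATAGCGTACAT, then reverse.
(b) mRNA has the coding-strand sequence with T→U.

(a) 5'-TACATGCGATATGTCGCACTAGAGGGTTGGCTTCATTCCTCAG-3'
(b) 5'-UACAUGCGAUAUGUCGCACUAGAGGGUUGGCUUCAUUCCUCAG-3'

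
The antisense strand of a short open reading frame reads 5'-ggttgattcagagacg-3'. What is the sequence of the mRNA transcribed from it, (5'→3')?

The mRNA has the sequence of the coding strand (reverse complement of the template) with T→U. Reverse complement of GGTTGATTCAGAGACG is CGTCTCTGAATCAACC; then T→U.

5'-CGUCUCUGAAUCAACC-3'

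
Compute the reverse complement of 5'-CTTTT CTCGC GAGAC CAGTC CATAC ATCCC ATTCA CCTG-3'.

5'-CAGGTGAATGGGATGTATGGACTGGTCTCGCGAGAAAAG-3'

Reading the sequence 3'→5' and pairing each base (A↔T, G↔C) gives the reverse complement directly.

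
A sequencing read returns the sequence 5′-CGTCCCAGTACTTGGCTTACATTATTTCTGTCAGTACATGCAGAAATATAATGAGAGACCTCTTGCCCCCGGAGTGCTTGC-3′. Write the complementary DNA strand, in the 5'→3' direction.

5'-GCAAGCACTCCGGGGGCAAGAGGTCTCTCATTATATTTCTGCATGTACTGACAGAAATAATGTAAGCCAAGTACTGGGACG-3'

The complement of CGTCCCAGTACTTGGCTTACATTATTTCTGTCAGTACATGCAGAAATATAATGAGAGACCTCTTGCCCCCGGAGTGCTTGC is GCAGGGTCATGAACCGAATGTAATAAAGACAGTCATGTACGTCTTTATATTACTCTCTGGAGAACGGGGGCCTCACGAACG (A↔T, G↔C). DNA strands are antiparallel, so the complementary strand runs 3'→5'; reversing gives the 5'→3' form.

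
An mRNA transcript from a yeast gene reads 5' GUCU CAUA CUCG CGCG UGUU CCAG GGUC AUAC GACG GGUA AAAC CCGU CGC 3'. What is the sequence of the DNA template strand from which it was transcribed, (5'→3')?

Replace U with T to get the coding DNA strand: GTCTCATACTCGCGCGTGTTCCAGGGTCATACGACGGGTAAAACCCGTCGC. The template strand is its reverse complement (complement CAGAGTATGAGCGCGCACAAGGTCCCAGTATGCTGCCCATTTTGGGCAGCG, then reverse).

5'-GCGACGGGTTTTACCCGTCGTATGACCCTGGAACACGCGCGAGTATGAGAC-3'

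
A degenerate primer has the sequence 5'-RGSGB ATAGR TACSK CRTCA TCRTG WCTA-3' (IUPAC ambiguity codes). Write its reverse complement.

5'-TAGWCAYGATGAYGMSGTAYCTATVCSCY-3'

Standard pairs A↔T, G↔C; ambiguity codes pair R↔Y, K↔M, W↔W, S↔S, B↔V. Complement (YCSCVTATCYATGSMGYAGTAGYACWGAT), then reverse for 5'→3'.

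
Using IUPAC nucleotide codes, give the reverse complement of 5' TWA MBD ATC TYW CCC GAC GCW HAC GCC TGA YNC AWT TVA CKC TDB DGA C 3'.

Standard pairs A↔T, G↔C; ambiguity codes pair Y↔R, M↔K, W↔W, B↔V, D↔H, N↔N. Complement (AWTKVHTAGARWGGGCTGCGWDTGCGGACTRNGTWAABTGMGAHVHCTG), then reverse for 5'→3'.

5'-GTCHVHAGMGTBAAWTGNRTCAGGCGTDWGCGTCGGGWRAGATHVKTWA-3'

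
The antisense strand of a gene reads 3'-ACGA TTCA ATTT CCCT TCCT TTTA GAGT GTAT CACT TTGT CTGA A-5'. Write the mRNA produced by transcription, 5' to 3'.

Reading the template 3'→5' as shown, RNA polymerase pairs each base (A→U, T→A, G↔C) to build mRNA 5'→3' directly.

5'-UGCUAAGUUAAAGGGAAGGAAAAUCUCACAUAGUGAAACAGACUU-3'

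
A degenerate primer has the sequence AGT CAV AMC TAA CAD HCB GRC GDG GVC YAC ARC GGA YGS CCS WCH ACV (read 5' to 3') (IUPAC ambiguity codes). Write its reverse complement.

Standard pairs A↔T, G↔C; ambiguity codes pair R↔Y, M↔K, W↔W, S↔S, B↔V, D↔H. Complement (TCAGTBTKGATTGTHDGVCYGCHCCBGRTGTYGCCTRCSGGSWGDTGB), then reverse for 5'→3'.

5'-BGTDGWSGGSCRTCCGYTGTRGBCCHCGYCVGDHTGTTAGKTBTGACT-3'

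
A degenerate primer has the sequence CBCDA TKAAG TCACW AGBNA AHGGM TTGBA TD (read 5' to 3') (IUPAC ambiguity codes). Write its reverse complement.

Standard pairs A↔T, G↔C; ambiguity codes pair M↔K, W↔W, B↔V, D↔H, N↔N. Complement (GVGHTAMTTCAGTGWTCVNTTDCCKAACVTAH), then reverse for 5'→3'.

5'-HATVCAAKCCDTTNVCTWGTGACTTMATHGVG-3'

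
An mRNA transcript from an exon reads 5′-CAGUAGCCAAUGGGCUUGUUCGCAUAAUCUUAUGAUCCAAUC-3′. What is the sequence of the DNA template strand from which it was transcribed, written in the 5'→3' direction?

Replace U with T to get the coding DNA strand: CAGTAGCCAATGGGCTTGTTCGCATAATCTTATGATCCAATC. The template strand is its reverse complement (complement GTCATCGGTTACCCGAACAAGCGTATTAGAATACTAGGTTAG, then reverse).

5'-GATTGGATCATAAGATTATGCGAACAAGCCCATTGGCTACTG-3'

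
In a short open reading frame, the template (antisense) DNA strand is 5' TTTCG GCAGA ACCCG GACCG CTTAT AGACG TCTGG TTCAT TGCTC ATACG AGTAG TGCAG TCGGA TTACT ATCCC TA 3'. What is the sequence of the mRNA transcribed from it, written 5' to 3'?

RNA polymerase reads the template 3'→5' and synthesizes mRNA 5'→3' by base-pairing (A→U, T→A, G↔C). The complement of the template is AAAGCCGTCTTGGGCCTGGCGAATATCTGCAGACCAAGTAACGAGTATGCTCATCACGTCAGCCTAATGATAGGGAT; antiparallel, so 5'→3' the coding strand is TAGGGATAGTAATCCGACTGCACTACTCGTATGAGCAATGAACCAGACGTCTATAAGCGGTCCGGGTTCTGCCGAAA. Replace T with U for the mRNA.

5′-UAGGGAUAGUAAUCCGACUGCACUACUCGUAUGAGCAAUGAACCAGACGUCUAUAAGCGGUCCGGGUUCUGCCGAAA-3′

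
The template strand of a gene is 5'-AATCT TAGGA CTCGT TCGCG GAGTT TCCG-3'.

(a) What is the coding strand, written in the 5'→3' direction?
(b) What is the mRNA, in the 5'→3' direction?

(a) The coding strand is the reverse complement of the template: complement TTAGAATCCTGAGCAAGCGCCTCAAAGGC, then reverse.
(b) mRNA has the coding-strand sequence with T→U.

(a) 5′-CGGAAACTCCGCGAACGAGTCCTAAGATT-3′
(b) 5′-CGGAAACUCCGCGAACGAGUCCUAAGAUU-3′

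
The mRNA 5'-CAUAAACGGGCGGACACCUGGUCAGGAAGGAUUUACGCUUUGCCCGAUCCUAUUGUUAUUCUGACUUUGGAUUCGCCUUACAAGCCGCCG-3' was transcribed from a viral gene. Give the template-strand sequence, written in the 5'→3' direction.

Replace U with T to get the coding DNA strand: CATAAACGGGCGGACACCTGGTCAGGAAGGATTTACGCTTTGCCCGATCCTATTGTTATTCTGACTTTGGATTCGCCTTACAAGCCGCCG. The template strand is its reverse complement (complement GTATTTGCCCGCCTGTGGACCAGTCCTTCCTAAATGCGAAACGGGCTAGGATAACAATAAGACTGAAACCTAAGCGGAATGTTCGGCGGC, then reverse).

5'-CGGCGGCTTGTAAGGCGAATCCAAAGTCAGAATAACAATAGGATCGGGCAAAGCGTAAATCCTTCCTGACCAGGTGTCCGCCCGTTTATG-3'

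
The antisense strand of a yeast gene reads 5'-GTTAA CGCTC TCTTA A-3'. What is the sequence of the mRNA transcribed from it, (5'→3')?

5′-UUAAGAGAGCGUUAAC-3′

The mRNA has the sequence of the coding strand (reverse complement of the template) with T→U. Reverse complement of GTTAACGCTCTCTTAA is TTAAGAGAGCGTTAAC; then T→U.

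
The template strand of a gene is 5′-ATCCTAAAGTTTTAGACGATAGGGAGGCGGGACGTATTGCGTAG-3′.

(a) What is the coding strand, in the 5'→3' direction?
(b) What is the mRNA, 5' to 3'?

(a) The coding strand is the reverse complement of the template: complement TAGGATTTCAAAATCTGCTATCCCTCCGCCCTGCATAACGCATC, then reverse.
(b) mRNA has the coding-strand sequence with T→U.

(a) 5′-CTACGCAATACGTCCCGCCTCCCTATCGTCTAAAACTTTAGGAT-3′
(b) 5'-CUACGCAAUACGUCCCGCCUCCCUAUCGUCUAAAACUUUAGGAU-3'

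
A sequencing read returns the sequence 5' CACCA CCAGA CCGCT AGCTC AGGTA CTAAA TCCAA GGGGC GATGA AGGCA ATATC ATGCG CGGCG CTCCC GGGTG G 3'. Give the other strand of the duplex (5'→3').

5'-CCACCCGGGAGCGCCGCGCATGATATTGCCTTCATCGCCCCTTGGATTTAGTACCTGAGCTAGCGGTCTGGTGGTG-3'

Pairing A↔T and G↔C gives GTGGTGGTCTGGCGATCGAGTCCATGATTTAGGTTCCCCGCTACTTCCGTTATAGTACGCGCCGCGAGGGCCCACC, running 3'→5'. Reverse for the 5'→3' convention.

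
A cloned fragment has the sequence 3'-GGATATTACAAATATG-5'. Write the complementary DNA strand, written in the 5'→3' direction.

5'-CCTATAATGTTTATAC-3'

The strand is given 3'→5', so its complement runs 5'→3' in the same left-to-right order: pair each base A↔T, G↔C.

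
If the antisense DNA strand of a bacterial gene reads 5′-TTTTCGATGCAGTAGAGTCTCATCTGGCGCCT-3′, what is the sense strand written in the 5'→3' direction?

5'-AGGCGCCAGATGAGACTCTACTGCATCGAAAA-3'

The coding strand is complementary and antiparallel to the template: take the complement (A↔T, G↔C) and reverse.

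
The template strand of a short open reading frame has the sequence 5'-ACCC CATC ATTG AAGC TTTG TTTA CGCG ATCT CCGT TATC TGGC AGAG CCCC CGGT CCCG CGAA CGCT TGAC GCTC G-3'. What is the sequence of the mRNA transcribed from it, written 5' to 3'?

5'-CGAGCGUCAAGCGUUCGCGGGACCGGGGGCUCUGCCAGAUAACGGAGAUCGCGUAAACAAAGCUUCAAUGAUGGGGU-3'

RNA polymerase reads the template 3'→5' and synthesizes mRNA 5'→3' by base-pairing (A→U, T→A, G↔C). The complement of the template is TGGGGTAGTAACTTCGAAACAAATGCGCTAGAGGCAATAGACCGTCTCGGGGGCCAGGGCGCTTGCGAACTGCGAGC; antiparallel, so 5'→3' the coding strand is CGAGCGTCAAGCGTTCGCGGGACCGGGGGCTCTGCCAGATAACGGAGATCGCGTAAACAAAGCTTCAATGATGGGGT. Replace T with U for the mRNA.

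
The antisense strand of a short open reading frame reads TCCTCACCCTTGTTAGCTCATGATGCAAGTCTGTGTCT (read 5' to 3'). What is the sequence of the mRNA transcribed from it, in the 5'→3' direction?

5′-AGACACAGACUUGCAUCAUGAGCUAACAAGGGUGAGGA-3′

RNA polymerase reads the template 3'→5' and synthesizes mRNA 5'→3' by base-pairing (A→U, T→A, G↔C). The complement of the template is AGGAGTGGGAACAATCGAGTACTACGTTCAGACACAGA; antiparallel, so 5'→3' the coding strand is AGACACAGACTTGCATCATGAGCTAACAAGGGTGAGGA. Replace T with U for the mRNA.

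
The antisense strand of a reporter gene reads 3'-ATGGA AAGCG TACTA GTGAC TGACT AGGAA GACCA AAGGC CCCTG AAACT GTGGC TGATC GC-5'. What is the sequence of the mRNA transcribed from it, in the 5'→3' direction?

Reading the template 3'→5' as shown, RNA polymerase pairs each base (A→U, T→A, G↔C) to build mRNA 5'→3' directly.

5′-UACCUUUCGCAUGAUCACUGACUGAUCCUUCUGGUUUCCGGGGACUUUGACACCGACUAGCG-3′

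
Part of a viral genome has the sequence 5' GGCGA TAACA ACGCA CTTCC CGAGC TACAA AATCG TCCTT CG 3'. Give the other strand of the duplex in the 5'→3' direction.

5'-CGAAGGACGATTTTGTAGCTCGGGAAGTGCGTTGTTATCGCC-3'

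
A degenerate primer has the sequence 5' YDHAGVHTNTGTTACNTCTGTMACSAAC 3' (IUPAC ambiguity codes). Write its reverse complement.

5'-GTTSGTKACAGANGTAACANADBCTDHR-3'

Standard pairs A↔T, G↔C; ambiguity codes pair Y↔R, M↔K, S↔S, D↔H, V↔B, N↔N. Complement (RHDTCBDANACAATGNAGACAKTGSTTG), then reverse for 5'→3'.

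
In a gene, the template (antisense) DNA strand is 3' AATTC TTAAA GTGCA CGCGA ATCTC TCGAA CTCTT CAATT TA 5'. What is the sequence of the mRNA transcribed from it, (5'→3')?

5'-UUAAGAAUUUCACGUGCGCUUAGAGAGCUUGAGAAGUUAAAU-3'

Reading the template 3'→5' as shown, RNA polymerase pairs each base (A→U, T→A, G↔C) to build mRNA 5'→3' directly.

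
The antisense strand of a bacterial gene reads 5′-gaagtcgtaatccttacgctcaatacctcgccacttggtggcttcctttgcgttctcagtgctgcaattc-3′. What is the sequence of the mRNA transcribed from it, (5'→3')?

5'-GAAUUGCAGCACUGAGAACGCAAAGGAAGCCACCAAGUGGCGAGGUAUUGAGCGUAAGGAUUACGACUUC-3'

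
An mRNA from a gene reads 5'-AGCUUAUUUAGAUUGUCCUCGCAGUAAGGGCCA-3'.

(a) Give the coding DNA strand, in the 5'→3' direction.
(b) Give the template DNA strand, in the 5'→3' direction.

(a) 5'-AGCTTATTTAGATTGTCCTCGCAGTAAGGGCCA-3'
(b) 5'-TGGCCCTTACTGCGAGGACAATCTAAATAAGCT-3'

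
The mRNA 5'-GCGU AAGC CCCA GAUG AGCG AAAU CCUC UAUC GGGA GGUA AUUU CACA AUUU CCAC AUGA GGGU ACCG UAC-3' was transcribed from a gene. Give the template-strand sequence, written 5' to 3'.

Replace U with T to get the coding DNA strand: GCGTAAGCCCCAGATGAGCGAAATCCTCTATCGGGAGGTAATTTCACAATTTCCACATGAGGGTACCGTAC. The template strand is its reverse complement (complement CGCATTCGGGGTCTACTCGCTTTAGGAGATAGCCCTCCATTAAAGTGTTAAAGGTGTACTCCCATGGCATG, then reverse).

5'-GTACGGTACCCTCATGTGGAAATTGTGAAATTACCTCCCGATAGAGGATTTCGCTCATCTGGGGCTTACGC-3'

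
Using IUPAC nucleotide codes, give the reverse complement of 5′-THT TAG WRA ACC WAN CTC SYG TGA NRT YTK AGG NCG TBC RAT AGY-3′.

5'-RCTATYGVACGNCCTMARAYNTCACRSGAGNTWGGTTYWCTAADA-3'

Standard pairs A↔T, G↔C; ambiguity codes pair R↔Y, K↔M, W↔W, S↔S, B↔V, H↔D, N↔N. Complement (ADAATCWYTTGGWTNGAGSRCACTNYARAMTCCNGCAVGYTATCR), then reverse for 5'→3'.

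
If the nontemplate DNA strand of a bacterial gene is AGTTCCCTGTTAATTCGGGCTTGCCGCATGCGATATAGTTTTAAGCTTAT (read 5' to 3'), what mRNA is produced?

The mRNA is synthesized from the template strand, so it matches the coding strand with T replaced by U.

5′-AGUUCCCUGUUAAUUCGGGCUUGCCGCAUGCGAUAUAGUUUUAAGCUUAU-3′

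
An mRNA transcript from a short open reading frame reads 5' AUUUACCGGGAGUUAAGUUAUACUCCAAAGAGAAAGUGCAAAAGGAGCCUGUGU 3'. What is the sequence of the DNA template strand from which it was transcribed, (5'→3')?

Replace U with T to get the coding DNA strand: ATTTACCGGGAGTTAAGTTATACTCCAAAGAGAAAGTGCAAAAGGAGCCTGTGT. The template strand is its reverse complement (complement TAAATGGCCCTCAATTCAATATGAGGTTTCTCTTTCACGTTTTCCTCGGACACA, then reverse).

5'-ACACAGGCTCCTTTTGCACTTTCTCTTTGGAGTATAACTTAACTCCCGGTAAAT-3'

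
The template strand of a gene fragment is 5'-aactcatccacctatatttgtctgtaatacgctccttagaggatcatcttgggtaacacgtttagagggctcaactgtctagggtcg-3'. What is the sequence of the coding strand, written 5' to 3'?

The coding strand is complementary and antiparallel to the template: take the complement (A↔T, G↔C) and reverse.

5'-CGACCCTAGACAGTTGAGCCCTCTAAACGTGTTACCCAAGATGATCCTCTAAGGAGCGTATTACAGACAAATATAGGTGGATGAGTT-3'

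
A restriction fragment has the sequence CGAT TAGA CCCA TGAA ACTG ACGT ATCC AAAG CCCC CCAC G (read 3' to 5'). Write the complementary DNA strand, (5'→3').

The strand is given 3'→5', so its complement runs 5'→3' in the same left-to-right order: pair each base A↔T, G↔C.

5'-GCTAATCTGGGTACTTTGACTGCATAGGTTTCGGGGGGTGC-3'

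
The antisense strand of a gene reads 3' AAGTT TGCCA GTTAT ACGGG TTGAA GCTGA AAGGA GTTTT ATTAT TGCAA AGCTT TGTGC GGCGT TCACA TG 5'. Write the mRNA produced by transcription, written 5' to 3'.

5'-UUCAAACGGUCAAUAUGCCCAACUUCGACUUUCCUCAAAAUAAUAACGUUUCGAAACACGCCGCAAGUGUAC-3'

Reading the template 3'→5' as shown, RNA polymerase pairs each base (A→U, T→A, G↔C) to build mRNA 5'→3' directly.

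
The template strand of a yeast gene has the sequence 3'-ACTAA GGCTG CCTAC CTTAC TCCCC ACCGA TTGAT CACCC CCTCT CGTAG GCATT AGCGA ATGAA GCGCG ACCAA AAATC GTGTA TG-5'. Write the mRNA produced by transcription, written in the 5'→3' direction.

5'-UGAUUCCGACGGAUGGAAUGAGGGGUGGCUAACUAGUGGGGGAGAGCAUCCGUAAUCGCUUACUUCGCGCUGGUUUUUAGCACAUAC-3'

Reading the template 3'→5' as shown, RNA polymerase pairs each base (A→U, T→A, G↔C) to build mRNA 5'→3' directly.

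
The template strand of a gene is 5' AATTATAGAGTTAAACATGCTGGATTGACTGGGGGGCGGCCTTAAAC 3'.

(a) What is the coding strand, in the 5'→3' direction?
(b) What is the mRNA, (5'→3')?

(a) 5′-GTTTAAGGCCGCCCCCCAGTCAATCCAGCATGTTTAACTCTATAATT-3′
(b) 5'-GUUUAAGGCCGCCCCCCAGUCAAUCCAGCAUGUUUAACUCUAUAAUU-3'

(a) The coding strand is the reverse complement of the template: complement TTAATATCTCAATTTGTACGACCTAACTGACCCCCCGCCGGAATTTG, then reverse.
(b) mRNA has the coding-strand sequence with T→U.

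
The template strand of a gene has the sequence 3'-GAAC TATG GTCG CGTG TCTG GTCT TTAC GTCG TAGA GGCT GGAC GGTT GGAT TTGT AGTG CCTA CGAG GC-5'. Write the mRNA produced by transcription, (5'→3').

Reading the template 3'→5' as shown, RNA polymerase pairs each base (A→U, T→A, G↔C) to build mRNA 5'→3' directly.

5'-CUUGAUACCAGCGCACAGACCAGAAAUGCAGCAUCUCCGACCUGCCAACCUAAACAUCACGGAUGCUCCG-3'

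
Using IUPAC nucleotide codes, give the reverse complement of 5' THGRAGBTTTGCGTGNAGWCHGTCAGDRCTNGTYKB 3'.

Standard pairs A↔T, G↔C; ambiguity codes pair R↔Y, K↔M, W↔W, B↔V, D↔H, N↔N. Complement (ADCYTCVAAACGCACNTCWGDCAGTCHYGANCARMV), then reverse for 5'→3'.

5'-VMRACNAGYHCTGACDGWCTNCACGCAAAVCTYCDA-3'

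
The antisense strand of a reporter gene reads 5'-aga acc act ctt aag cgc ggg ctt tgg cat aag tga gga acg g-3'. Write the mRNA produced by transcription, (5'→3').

RNA polymerase reads the template 3'→5' and synthesizes mRNA 5'→3' by base-pairing (A→U, T→A, G↔C). The complement of the template is TCTTGGTGAGAATTCGCGCCCGAAACCGTATTCACTCCTTGCC; antiparallel, so 5'→3' the coding strand is CCGTTCCTCACTTATGCCAAAGCCCGCGCTTAAGAGTGGTTCT. Replace T with U for the mRNA.

5′-CCGUUCCUCACUUAUGCCAAAGCCCGCGCUUAAGAGUGGUUCU-3′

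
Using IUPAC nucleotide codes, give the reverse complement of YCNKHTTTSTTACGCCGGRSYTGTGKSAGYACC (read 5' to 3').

5'-GGTRCTSMCACARSYCCGGCGTAASAAADMNGR-3'

Standard pairs A↔T, G↔C; ambiguity codes pair R↔Y, K↔M, S↔S, H↔D, N↔N. Complement (RGNMDAAASAATGCGGCCYSRACACMSTCRTGG), then reverse for 5'→3'.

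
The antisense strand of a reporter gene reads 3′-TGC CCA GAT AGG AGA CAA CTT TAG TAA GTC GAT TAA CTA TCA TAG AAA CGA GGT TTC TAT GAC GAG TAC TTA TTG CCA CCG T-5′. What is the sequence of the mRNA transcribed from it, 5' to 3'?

5′-ACGGGUCUAUCCUCUGUUGAAAUCAUUCAGCUAAUUGAUAGUAUCUUUGCUCCAAAGAUACUGCUCAUGAAUAACGGUGGCA-3′

Reading the template 3'→5' as shown, RNA polymerase pairs each base (A→U, T→A, G↔C) to build mRNA 5'→3' directly.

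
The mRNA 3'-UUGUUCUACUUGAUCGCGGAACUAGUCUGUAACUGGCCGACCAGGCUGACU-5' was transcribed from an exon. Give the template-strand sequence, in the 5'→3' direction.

5'-AACAAGATGAACTAGCGCCTTGATCAGACATTGACCGGCTGGTCCGACTGA-3'

Written 5'→3' the mRNA is UCAGUCGGACCAGCCGGUCAAUGUCUGAUCAAGGCGCUAGUUCAUCUUGUU, so the coding DNA strand is TCAGTCGGACCAGCCGGTCAATGTCTGATCAAGGCGCTAGTTCATCTTGTT. The template is its reverse complement.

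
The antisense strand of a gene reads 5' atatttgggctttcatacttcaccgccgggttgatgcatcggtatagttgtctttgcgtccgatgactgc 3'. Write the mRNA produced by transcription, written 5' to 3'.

5'-GCAGUCAUCGGACGCAAAGACAACUAUACCGAUGCAUCAACCCGGCGGUGAAGUAUGAAAGCCCAAAUAU-3'

The mRNA has the sequence of the coding strand (reverse complement of the template) with T→U. Reverse complement of ATATTTGGGCTTTCATACTTCACCGCCGGGTTGATGCATCGGTATAGTTGTCTTTGCGTCCGATGACTGC is GCAGTCATCGGACGCAAAGACAACTATACCGATGCATCAACCCGGCGGTGAAGTATGAAAGCCCAAATAT; then T→U.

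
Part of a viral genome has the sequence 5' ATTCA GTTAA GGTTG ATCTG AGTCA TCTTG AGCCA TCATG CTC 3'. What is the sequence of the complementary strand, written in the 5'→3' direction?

5'-GAGCATGATGGCTCAAGATGACTCAGATCAACCTTAACTGAAT-3'

The complement of ATTCAGTTAAGGTTGATCTGAGTCATCTTGAGCCATCATGCTC is TAAGTCAATTCCAACTAGACTCAGTAGAACTCGGTAGTACGAG (A↔T, G↔C). DNA strands are antiparallel, so the complementary strand runs 3'→5'; reversing gives the 5'→3' form.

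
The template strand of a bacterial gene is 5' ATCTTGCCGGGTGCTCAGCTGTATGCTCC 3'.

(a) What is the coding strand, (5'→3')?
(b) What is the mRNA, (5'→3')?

(a) The coding strand is the reverse complement of the template: complement TAGAACGGCCCACGAGTCGACATACGAGG, then reverse.
(b) mRNA has the coding-strand sequence with T→U.

(a) 5'-GGAGCATACAGCTGAGCACCCGGCAAGAT-3'
(b) 5′-GGAGCAUACAGCUGAGCACCCGGCAAGAU-3′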